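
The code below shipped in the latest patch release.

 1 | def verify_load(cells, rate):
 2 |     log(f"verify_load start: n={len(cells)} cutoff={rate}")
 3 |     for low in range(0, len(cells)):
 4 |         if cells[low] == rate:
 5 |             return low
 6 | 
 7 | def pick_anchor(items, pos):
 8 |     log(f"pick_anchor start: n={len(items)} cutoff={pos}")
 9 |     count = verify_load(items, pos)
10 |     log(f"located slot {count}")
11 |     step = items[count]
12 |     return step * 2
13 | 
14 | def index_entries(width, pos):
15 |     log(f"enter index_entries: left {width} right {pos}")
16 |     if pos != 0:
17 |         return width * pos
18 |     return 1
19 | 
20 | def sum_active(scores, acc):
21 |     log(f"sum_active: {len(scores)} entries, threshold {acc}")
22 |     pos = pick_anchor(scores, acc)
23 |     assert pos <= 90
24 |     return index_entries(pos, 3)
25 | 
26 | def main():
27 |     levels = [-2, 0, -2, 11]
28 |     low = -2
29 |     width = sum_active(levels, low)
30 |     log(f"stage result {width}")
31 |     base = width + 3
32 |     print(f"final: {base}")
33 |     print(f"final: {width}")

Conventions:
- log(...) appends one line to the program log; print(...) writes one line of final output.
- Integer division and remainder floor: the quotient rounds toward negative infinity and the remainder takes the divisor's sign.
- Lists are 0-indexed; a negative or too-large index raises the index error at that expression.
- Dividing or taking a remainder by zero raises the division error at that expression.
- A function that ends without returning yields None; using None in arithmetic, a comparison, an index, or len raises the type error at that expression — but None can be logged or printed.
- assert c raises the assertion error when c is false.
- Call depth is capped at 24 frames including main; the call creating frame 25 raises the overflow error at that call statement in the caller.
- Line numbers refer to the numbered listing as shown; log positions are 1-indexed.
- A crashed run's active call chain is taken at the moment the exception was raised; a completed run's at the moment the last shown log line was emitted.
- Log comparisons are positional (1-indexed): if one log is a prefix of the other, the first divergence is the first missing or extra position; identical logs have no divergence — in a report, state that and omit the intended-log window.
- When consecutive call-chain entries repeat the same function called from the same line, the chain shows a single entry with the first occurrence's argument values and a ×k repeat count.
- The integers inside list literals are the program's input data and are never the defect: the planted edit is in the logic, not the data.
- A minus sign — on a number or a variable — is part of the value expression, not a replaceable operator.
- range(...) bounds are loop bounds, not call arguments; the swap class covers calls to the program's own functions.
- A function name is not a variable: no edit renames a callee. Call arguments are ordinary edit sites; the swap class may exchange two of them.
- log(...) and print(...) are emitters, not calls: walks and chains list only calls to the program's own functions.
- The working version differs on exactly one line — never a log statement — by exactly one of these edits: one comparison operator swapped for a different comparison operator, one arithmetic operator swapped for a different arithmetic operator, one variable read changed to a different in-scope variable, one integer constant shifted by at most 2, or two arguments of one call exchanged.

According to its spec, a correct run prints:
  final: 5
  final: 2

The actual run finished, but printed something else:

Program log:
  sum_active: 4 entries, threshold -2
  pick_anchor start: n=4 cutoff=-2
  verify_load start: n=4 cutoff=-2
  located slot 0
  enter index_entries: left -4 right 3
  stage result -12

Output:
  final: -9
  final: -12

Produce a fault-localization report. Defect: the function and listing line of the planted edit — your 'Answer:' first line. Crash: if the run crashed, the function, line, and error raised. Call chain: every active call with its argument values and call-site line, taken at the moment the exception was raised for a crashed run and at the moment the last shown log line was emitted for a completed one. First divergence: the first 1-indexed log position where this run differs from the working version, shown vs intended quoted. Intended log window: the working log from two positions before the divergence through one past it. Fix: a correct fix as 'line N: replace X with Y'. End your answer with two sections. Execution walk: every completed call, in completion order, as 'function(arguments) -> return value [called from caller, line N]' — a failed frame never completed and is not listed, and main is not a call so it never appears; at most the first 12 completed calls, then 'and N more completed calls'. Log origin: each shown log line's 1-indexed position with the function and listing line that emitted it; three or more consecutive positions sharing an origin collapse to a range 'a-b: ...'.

Answer: the defect is in index_entries at line 17.
Key observation: At log position 6 the runs split — shown 'stage result -12', but the working version logs 'stage result 2'.
Call chain: main.
First divergence: position 6 — shown 'stage result -12', intended 'stage result 2'.
Intended log window:
  4: located slot 0
  5: enter index_entries: left -4 right 3
  6: stage result 2
Execution walk:
  verify_load([-2, 0, -2, 11], -2) -> 0  [called from pick_anchor, line 9]
  pick_anchor([-2, 0, -2, 11], -2) -> -4  [called from sum_active, line 22]
  index_entries(-4, 3) -> -12  [called from sum_active, line 24]
  sum_active([-2, 0, -2, 11], -2) -> -12  [called from main, line 29]
Log origins:
  1: emitted by sum_active (line 21)
  2: emitted by pick_anchor (line 8)
  3: emitted by verify_load (line 2)
  4: emitted by pick_anchor (line 10)
  5: emitted by index_entries (line 15)
  6: emitted by main (line 30)
A correct fix: line 17: replace `*` with `%`.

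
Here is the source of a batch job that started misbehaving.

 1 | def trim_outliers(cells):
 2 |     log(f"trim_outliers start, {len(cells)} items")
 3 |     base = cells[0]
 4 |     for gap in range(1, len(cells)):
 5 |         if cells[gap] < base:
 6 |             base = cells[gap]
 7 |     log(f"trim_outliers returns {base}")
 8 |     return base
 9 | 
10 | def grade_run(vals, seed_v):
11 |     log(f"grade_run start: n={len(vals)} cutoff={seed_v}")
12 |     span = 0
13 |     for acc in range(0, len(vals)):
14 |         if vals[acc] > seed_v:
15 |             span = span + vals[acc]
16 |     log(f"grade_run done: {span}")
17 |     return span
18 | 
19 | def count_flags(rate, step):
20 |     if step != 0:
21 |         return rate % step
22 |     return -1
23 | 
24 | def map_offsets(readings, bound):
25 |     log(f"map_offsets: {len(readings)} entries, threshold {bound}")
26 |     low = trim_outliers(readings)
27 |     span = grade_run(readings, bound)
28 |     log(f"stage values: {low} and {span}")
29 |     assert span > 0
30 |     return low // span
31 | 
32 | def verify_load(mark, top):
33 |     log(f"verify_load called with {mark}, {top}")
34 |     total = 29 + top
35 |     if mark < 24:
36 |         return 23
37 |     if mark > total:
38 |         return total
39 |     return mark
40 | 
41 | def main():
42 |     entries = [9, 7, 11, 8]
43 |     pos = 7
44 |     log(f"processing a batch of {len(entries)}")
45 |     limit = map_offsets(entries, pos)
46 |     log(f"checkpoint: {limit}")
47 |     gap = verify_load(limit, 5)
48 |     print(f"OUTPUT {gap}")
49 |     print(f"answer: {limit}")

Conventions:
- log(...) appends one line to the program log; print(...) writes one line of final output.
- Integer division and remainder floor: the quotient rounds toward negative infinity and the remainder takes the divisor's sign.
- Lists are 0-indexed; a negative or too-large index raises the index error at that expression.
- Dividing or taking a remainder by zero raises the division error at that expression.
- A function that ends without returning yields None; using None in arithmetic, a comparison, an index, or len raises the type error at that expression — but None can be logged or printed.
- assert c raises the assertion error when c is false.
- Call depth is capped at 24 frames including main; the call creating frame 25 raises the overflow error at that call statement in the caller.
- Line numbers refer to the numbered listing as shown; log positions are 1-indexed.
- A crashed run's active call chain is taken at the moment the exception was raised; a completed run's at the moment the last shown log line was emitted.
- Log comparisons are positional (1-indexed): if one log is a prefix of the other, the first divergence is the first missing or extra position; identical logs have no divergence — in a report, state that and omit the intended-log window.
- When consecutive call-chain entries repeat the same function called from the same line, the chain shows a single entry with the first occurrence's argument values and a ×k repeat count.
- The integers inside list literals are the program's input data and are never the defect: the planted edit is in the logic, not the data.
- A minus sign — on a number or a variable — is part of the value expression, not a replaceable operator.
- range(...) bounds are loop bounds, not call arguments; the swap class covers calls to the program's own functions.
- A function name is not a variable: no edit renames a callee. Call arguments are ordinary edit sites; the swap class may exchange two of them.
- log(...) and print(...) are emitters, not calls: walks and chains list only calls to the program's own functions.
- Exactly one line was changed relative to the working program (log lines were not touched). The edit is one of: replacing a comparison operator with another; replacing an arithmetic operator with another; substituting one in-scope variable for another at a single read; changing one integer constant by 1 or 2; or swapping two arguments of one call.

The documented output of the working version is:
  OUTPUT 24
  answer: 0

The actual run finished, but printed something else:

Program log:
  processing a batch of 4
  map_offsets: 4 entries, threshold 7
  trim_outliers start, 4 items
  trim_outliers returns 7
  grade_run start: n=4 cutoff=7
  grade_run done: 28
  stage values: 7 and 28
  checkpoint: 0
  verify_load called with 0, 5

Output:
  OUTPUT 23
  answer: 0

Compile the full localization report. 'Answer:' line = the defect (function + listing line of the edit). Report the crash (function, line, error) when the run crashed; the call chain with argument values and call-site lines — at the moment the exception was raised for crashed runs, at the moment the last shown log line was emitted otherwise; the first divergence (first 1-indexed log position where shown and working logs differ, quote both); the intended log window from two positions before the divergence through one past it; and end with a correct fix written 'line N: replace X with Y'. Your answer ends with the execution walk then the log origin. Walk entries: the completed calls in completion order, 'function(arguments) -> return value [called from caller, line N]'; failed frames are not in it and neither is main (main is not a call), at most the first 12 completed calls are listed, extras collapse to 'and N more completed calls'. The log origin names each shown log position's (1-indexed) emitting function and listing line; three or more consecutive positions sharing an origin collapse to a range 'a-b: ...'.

Answer: the defect is in verify_load at line 36.
Key observation: Log streams are identical — the defect surfaces only in the printed output.
Call chain: main -> verify_load(0, 5) (called at line 47).
First divergence: none; the two logs match at every position.
Execution walk:
  trim_outliers([9, 7, 11, 8]) -> 7  [called from map_offsets, line 26]
  grade_run([9, 7, 11, 8], 7) -> 28  [called from map_offsets, line 27]
  map_offsets([9, 7, 11, 8], 7) -> 0  [called from main, line 45]
  verify_load(0, 5) -> 23  [called from main, line 47]
Origin of each log line:
  1: logged in main at line 44
  2: logged in map_offsets at line 25
  3: logged in trim_outliers at line 2
  4: logged in trim_outliers at line 7
  5: logged in grade_run at line 11
  6: logged in grade_run at line 16
  7: logged in map_offsets at line 28
  8: logged in main at line 46
  9: logged in verify_load at line 33
A correct fix: line 36: replace `23` with `24`.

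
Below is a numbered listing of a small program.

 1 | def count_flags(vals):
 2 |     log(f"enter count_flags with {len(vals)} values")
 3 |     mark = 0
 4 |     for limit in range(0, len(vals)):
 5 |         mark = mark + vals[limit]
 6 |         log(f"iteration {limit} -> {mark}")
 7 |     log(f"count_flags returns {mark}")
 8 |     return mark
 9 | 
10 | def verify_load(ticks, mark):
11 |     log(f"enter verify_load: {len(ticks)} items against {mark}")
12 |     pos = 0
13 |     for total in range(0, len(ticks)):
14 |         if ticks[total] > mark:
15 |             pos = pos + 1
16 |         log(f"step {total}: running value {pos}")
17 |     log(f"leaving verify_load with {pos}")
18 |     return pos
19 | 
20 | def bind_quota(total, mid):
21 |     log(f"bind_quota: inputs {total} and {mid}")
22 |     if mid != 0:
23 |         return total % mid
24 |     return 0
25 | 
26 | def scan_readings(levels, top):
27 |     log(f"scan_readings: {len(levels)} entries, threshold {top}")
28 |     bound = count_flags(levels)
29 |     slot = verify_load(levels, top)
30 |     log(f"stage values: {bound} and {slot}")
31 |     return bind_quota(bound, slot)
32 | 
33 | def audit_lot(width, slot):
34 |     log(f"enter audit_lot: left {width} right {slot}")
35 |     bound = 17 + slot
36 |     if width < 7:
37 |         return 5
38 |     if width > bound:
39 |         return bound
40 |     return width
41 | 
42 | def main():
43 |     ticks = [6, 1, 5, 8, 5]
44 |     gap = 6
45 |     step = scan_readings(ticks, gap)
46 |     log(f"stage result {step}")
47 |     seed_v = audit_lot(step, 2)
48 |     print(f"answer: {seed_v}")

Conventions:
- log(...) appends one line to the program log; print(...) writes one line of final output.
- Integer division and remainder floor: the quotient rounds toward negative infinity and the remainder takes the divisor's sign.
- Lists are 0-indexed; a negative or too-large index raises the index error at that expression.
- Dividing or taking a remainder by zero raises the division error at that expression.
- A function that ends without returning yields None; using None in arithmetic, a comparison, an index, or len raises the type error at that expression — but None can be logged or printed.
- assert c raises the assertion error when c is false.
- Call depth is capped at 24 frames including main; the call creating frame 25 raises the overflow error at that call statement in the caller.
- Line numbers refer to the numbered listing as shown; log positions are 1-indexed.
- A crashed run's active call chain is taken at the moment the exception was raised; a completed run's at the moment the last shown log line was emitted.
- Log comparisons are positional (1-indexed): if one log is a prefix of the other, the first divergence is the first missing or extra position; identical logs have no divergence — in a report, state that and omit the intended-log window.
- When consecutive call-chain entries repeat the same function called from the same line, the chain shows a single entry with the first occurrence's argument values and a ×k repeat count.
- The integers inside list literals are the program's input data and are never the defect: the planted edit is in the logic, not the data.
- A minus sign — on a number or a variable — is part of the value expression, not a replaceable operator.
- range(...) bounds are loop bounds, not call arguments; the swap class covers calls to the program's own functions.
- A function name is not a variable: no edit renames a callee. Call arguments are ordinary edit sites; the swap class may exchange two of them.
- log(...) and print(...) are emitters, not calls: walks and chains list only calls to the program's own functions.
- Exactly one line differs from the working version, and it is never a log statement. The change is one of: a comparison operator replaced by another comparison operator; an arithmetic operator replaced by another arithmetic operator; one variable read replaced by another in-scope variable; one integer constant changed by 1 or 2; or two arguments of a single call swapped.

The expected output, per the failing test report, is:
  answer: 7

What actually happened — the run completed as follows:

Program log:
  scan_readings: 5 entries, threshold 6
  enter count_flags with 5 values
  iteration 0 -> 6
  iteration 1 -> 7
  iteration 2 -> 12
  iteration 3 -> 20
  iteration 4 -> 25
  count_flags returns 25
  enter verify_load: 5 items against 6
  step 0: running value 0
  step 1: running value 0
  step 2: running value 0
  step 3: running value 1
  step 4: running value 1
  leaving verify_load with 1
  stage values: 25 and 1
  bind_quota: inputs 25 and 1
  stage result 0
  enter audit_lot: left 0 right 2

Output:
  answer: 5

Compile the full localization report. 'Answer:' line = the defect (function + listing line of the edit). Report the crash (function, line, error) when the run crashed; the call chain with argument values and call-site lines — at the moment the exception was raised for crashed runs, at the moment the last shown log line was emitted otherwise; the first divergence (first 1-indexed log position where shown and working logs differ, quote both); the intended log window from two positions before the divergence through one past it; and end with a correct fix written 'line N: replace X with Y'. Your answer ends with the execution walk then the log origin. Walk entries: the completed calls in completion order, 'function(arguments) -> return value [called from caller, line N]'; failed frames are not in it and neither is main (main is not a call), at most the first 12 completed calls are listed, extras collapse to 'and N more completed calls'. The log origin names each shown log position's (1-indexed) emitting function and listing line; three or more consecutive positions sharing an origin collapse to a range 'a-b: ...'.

Answer: the defect is in audit_lot at line 37.
The tell: The logs agree in full; only the final output differs.
Call chain: main -> audit_lot(0, 2) (called at line 47).
First divergence: none — the logs agree in full.
Execution walk:
  count_flags([6, 1, 5, 8, 5]) -> 25  [called from scan_readings, line 28]
  verify_load([6, 1, 5, 8, 5], 6) -> 1  [called from scan_readings, line 29]
  bind_quota(25, 1) -> 0  [called from scan_readings, line 31]
  scan_readings([6, 1, 5, 8, 5], 6) -> 0  [called from main, line 45]
  audit_lot(0, 2) -> 5  [called from main, line 47]
Log origin:
  1 — scan_readings, line 27
  2 — count_flags, line 2
  3-7 — count_flags, line 6
  8 — count_flags, line 7
  9 — verify_load, line 11
  10-14 — verify_load, line 16
  15 — verify_load, line 17
  16 — scan_readings, line 30
  17 — bind_quota, line 21
  18 — main, line 46
  19 — audit_lot, line 34
A correct fix: line 37: replace `5` with `7`.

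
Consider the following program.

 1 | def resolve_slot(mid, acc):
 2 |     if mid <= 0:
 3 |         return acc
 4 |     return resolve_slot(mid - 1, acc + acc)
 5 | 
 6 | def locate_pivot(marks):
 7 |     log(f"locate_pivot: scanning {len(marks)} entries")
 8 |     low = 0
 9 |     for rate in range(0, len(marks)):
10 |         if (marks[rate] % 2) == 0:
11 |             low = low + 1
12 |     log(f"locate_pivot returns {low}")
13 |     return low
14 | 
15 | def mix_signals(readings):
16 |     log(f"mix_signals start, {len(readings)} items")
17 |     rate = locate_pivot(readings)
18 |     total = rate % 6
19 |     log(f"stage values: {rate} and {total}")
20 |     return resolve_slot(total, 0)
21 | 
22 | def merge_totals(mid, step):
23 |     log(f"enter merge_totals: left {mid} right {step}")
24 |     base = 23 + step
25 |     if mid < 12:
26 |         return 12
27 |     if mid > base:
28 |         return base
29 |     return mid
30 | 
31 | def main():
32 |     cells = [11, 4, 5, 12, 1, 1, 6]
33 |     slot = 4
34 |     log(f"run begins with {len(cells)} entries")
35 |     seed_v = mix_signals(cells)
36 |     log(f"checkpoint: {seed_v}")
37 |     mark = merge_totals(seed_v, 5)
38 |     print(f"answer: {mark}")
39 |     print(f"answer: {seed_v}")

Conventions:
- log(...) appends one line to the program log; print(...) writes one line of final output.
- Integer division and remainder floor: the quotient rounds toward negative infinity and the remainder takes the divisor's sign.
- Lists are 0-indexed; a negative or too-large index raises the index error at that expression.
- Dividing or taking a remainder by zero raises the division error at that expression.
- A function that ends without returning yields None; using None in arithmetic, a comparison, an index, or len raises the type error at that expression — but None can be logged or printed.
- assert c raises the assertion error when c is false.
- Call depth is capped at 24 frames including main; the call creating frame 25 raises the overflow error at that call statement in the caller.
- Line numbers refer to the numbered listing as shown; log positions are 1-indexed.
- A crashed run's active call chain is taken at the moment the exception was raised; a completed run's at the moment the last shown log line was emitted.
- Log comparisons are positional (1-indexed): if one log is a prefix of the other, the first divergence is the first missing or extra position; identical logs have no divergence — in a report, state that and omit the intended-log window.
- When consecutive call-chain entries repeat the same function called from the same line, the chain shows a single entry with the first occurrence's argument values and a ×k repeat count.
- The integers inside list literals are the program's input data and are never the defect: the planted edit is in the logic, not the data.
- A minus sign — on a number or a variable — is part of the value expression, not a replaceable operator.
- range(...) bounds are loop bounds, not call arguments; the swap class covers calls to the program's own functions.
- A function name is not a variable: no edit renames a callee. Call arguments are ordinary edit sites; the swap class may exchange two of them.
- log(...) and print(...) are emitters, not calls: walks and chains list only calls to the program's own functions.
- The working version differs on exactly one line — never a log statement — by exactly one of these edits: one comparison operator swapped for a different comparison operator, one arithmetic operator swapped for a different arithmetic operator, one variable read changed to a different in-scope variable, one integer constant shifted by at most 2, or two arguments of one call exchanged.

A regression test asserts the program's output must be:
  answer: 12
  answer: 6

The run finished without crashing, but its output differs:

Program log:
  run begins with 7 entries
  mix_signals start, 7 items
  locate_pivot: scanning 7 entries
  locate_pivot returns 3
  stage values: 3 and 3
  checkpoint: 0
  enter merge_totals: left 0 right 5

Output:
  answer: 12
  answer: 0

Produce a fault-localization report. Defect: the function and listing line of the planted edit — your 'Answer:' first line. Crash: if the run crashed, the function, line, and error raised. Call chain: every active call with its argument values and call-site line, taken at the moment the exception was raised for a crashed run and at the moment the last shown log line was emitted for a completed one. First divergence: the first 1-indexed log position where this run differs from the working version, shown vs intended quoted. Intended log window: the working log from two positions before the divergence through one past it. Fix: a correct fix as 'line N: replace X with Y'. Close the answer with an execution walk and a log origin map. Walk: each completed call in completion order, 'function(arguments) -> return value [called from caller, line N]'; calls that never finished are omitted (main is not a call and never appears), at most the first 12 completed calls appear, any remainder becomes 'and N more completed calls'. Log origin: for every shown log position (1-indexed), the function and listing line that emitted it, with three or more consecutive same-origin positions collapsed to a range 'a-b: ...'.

Answer: the defect is in resolve_slot at line 4.
Core observation: The earliest visible damage is log position 6 — 'checkpoint: 0' rather than the intended 'checkpoint: 6'.
Call chain: main -> merge_totals(0, 5) (called at line 37).
First divergence: position 6 — shown 'checkpoint: 0', intended 'checkpoint: 6'.
Intended log window:
  4: locate_pivot returns 3
  5: stage values: 3 and 3
  6: checkpoint: 6
  7: enter merge_totals: left 6 right 5
Execution walk:
  locate_pivot([11, 4, 5, 12, 1, 1, 6]) -> 3  [called from mix_signals, line 17]
  resolve_slot(0, 0) -> 0  [called from resolve_slot, line 4]
  resolve_slot(1, 0) -> 0  [called from resolve_slot, line 4]
  resolve_slot(2, 0) -> 0  [called from resolve_slot, line 4]
  resolve_slot(3, 0) -> 0  [called from mix_signals, line 20]
  mix_signals([11, 4, 5, 12, 1, 1, 6]) -> 0  [called from main, line 35]
  merge_totals(0, 5) -> 12  [called from main, line 37]
Log origin:
  1 — main, line 34
  2 — mix_signals, line 16
  3 — locate_pivot, line 7
  4 — locate_pivot, line 12
  5 — mix_signals, line 19
  6 — main, line 36
  7 — merge_totals, line 23
A correct fix: line 4: replace `acc + acc` with `acc + mid`.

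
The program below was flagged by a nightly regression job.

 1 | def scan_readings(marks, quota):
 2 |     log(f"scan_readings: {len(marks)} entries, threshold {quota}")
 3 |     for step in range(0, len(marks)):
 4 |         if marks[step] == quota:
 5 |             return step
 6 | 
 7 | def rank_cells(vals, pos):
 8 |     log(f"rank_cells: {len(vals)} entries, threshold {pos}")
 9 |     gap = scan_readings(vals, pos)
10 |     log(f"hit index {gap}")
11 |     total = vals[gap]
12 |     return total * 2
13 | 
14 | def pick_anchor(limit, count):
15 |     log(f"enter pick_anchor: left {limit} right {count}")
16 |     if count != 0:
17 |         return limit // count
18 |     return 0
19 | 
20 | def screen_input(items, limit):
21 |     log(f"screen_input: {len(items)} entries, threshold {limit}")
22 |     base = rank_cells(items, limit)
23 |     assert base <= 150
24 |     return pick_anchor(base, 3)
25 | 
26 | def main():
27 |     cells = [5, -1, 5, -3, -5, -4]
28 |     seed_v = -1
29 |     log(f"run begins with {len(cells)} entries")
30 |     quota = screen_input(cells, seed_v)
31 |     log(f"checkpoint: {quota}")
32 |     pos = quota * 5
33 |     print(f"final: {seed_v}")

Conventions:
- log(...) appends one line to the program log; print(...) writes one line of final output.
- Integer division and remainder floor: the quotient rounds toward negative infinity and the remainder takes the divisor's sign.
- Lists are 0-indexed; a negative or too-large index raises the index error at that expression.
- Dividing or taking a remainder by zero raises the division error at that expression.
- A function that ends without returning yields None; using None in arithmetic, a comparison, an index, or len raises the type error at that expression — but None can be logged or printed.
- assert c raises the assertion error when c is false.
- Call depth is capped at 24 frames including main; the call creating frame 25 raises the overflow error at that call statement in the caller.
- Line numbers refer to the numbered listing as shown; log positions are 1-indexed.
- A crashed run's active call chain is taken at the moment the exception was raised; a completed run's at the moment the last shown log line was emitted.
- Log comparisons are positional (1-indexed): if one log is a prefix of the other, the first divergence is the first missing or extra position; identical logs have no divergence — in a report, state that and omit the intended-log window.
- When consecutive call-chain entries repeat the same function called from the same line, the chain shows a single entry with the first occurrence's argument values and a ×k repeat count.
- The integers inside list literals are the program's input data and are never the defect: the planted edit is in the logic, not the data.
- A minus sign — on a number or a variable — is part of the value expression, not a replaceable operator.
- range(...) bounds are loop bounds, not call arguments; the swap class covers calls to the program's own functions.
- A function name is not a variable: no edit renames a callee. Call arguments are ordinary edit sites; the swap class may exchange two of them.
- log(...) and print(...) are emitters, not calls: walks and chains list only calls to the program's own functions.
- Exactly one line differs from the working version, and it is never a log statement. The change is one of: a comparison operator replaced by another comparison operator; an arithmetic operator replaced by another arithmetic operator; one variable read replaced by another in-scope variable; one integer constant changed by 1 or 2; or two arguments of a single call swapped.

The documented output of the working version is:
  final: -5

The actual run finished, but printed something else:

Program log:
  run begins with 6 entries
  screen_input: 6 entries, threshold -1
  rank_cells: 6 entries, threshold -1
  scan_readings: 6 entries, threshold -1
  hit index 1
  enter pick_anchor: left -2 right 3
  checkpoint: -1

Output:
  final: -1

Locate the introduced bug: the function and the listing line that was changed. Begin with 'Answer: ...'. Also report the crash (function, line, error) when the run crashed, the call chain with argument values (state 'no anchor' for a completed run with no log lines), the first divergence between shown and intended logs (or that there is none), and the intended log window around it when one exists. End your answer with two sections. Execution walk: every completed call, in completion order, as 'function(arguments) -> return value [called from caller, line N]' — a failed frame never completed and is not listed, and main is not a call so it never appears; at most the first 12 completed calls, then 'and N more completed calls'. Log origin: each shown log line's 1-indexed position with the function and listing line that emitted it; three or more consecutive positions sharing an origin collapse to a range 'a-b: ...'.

Answer: the defect is in main at line 33.
The tell: The logs agree in full; only the final output differs.
Call chain: main.
First divergence: none; the two logs match at every position.
Execution walk:
  scan_readings([5, -1, 5, -3, -5, -4], -1) -> 1  [called from rank_cells, line 9]
  rank_cells([5, -1, 5, -3, -5, -4], -1) -> -2  [called from screen_input, line 22]
  pick_anchor(-2, 3) -> -1  [called from screen_input, line 24]
  screen_input([5, -1, 5, -3, -5, -4], -1) -> -1  [called from main, line 30]
Log origin:
  1: logged in main at line 29
  2: logged in screen_input at line 21
  3: logged in rank_cells at line 8
  4: logged in scan_readings at line 2
  5: logged in rank_cells at line 10
  6: logged in pick_anchor at line 15
  7: logged in main at line 31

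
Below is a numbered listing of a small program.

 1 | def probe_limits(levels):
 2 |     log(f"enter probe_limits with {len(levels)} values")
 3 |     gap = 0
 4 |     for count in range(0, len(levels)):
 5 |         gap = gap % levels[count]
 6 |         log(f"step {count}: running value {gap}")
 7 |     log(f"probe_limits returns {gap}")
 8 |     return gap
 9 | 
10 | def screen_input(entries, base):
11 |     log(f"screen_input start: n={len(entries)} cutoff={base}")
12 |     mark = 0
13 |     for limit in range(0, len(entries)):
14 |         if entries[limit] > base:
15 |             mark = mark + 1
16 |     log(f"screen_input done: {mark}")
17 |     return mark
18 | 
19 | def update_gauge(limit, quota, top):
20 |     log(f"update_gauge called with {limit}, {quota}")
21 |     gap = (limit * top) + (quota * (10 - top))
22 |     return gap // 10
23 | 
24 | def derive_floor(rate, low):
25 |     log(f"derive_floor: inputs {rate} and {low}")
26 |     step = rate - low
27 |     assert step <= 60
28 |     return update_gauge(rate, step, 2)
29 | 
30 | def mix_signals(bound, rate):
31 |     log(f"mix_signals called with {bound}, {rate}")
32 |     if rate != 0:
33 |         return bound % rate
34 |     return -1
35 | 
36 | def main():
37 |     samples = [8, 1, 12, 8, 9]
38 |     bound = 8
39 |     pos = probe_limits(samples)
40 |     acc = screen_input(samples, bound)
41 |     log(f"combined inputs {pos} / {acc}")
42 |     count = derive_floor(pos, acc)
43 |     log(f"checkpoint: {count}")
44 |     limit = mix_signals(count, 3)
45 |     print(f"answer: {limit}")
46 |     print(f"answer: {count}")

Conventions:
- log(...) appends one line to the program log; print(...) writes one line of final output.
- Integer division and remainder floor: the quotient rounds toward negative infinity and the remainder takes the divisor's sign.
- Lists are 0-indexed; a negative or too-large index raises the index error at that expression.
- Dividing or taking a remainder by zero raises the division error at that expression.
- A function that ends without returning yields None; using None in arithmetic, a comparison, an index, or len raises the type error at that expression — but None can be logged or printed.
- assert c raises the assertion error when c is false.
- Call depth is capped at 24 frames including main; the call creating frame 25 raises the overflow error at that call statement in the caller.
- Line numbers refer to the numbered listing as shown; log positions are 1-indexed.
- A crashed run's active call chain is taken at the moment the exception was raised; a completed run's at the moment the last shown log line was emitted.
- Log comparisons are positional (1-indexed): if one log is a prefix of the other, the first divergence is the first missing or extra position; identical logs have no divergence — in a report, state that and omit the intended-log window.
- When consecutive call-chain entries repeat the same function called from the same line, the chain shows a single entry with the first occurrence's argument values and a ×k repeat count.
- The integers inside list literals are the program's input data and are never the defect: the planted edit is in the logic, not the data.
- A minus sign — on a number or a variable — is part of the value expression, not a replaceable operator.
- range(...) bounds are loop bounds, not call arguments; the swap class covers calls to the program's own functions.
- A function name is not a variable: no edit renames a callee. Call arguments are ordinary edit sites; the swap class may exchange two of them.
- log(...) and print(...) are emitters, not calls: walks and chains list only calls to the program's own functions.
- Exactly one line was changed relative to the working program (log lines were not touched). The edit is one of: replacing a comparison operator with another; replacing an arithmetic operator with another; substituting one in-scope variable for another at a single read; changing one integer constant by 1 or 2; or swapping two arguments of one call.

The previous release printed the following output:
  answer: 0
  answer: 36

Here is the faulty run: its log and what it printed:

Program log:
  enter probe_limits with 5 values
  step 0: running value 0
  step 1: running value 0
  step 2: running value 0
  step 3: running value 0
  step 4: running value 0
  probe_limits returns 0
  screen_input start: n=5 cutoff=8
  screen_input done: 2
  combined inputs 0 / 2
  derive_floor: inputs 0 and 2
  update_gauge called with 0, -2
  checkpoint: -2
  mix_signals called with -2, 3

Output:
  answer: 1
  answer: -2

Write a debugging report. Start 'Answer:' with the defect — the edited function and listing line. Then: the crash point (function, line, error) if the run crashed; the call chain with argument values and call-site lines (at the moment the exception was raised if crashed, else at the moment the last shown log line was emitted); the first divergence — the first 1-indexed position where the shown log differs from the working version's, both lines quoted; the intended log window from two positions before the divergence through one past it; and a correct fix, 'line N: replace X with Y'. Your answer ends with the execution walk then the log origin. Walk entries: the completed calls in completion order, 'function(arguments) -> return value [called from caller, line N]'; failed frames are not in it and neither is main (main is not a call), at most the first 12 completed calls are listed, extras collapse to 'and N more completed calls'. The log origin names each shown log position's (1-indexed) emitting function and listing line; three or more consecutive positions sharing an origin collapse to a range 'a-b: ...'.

Answer: the defect is in probe_limits at line 5.
Key observation: The earliest visible damage is log position 2 — 'step 0: running value 0' rather than the intended 'step 0: running value 8'.
Call chain: main -> mix_signals(-2, 3) (called at line 44).
First divergence: position 2; shown 'step 0: running value 0' vs intended 'step 0: running value 8'.
Intended log window:
  1: enter probe_limits with 5 values
  2: step 0: running value 8
  3: step 1: running value 9
Execution walk:
  probe_limits([8, 1, 12, 8, 9]) -> 0  [called from main, line 39]
  screen_input([8, 1, 12, 8, 9], 8) -> 2  [called from main, line 40]
  update_gauge(0, -2, 2) -> -2  [called from derive_floor, line 28]
  derive_floor(0, 2) -> -2  [called from main, line 42]
  mix_signals(-2, 3) -> 1  [called from main, line 44]
Log line origins:
  1 — probe_limits, line 2
  2-6 — probe_limits, line 6
  7 — probe_limits, line 7
  8 — screen_input, line 11
  9 — screen_input, line 16
  10 — main, line 41
  11 — derive_floor, line 25
  12 — update_gauge, line 20
  13 — main, line 43
  14 — mix_signals, line 31
A correct fix: line 5: replace `%` with `+`.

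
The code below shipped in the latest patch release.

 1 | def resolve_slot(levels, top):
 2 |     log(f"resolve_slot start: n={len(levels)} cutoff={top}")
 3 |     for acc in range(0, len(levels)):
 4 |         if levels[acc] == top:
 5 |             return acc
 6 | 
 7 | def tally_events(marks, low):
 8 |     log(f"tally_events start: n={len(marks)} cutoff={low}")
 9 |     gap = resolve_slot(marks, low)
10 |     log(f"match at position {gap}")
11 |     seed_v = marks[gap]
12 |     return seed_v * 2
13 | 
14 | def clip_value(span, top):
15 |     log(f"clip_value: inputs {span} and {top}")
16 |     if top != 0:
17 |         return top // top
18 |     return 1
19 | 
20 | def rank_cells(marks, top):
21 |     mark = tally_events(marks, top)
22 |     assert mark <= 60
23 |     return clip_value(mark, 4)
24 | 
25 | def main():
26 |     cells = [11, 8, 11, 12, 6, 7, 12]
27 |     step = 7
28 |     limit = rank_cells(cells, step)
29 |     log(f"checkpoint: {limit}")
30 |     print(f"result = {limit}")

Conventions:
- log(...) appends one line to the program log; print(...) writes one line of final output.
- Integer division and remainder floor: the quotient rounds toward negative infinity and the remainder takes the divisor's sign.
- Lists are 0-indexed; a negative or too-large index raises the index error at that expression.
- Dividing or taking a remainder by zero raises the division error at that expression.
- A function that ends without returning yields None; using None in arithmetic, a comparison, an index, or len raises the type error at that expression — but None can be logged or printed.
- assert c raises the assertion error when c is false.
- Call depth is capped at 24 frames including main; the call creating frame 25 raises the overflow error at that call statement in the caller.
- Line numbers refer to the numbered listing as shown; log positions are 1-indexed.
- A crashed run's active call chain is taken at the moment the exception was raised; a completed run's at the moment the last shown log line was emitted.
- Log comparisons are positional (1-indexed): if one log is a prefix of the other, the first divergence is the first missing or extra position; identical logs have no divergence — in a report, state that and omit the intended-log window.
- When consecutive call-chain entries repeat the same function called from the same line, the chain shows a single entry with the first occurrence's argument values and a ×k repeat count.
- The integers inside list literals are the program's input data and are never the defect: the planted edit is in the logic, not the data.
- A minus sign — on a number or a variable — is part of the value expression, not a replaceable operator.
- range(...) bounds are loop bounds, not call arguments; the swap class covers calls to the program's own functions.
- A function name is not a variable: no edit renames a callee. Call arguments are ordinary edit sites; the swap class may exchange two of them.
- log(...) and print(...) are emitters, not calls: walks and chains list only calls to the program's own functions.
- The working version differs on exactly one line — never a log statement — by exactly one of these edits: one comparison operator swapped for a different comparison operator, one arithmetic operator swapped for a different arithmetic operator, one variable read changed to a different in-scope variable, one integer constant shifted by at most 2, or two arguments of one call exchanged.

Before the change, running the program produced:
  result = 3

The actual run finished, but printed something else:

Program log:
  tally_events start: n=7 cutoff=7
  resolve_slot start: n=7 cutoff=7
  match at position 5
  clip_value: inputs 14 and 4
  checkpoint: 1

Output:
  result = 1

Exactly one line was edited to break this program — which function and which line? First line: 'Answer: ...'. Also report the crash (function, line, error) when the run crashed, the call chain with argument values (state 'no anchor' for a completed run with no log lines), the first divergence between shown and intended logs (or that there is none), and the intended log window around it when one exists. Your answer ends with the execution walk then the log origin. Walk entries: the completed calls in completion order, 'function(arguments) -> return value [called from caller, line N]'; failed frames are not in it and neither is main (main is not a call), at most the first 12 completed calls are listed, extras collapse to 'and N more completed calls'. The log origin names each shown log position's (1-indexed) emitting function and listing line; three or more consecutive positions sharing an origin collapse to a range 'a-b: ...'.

Answer: the defect is in clip_value at line 17.
The tell: Everything matches until log position 5, which reads 'checkpoint: 1' in place of 'checkpoint: 3'.
Call chain: main.
First divergence: at position 5 the run shows 'checkpoint: 1' where the working version logs 'checkpoint: 3'.
Intended log window:
  3: match at position 5
  4: clip_value: inputs 14 and 4
  5: checkpoint: 3
Execution walk:
  resolve_slot([11, 8, 11, 12, 6, 7, 12], 7) -> 5  [called from tally_events, line 9]
  tally_events([11, 8, 11, 12, 6, 7, 12], 7) -> 14  [called from rank_cells, line 21]
  clip_value(14, 4) -> 1  [called from rank_cells, line 23]
  rank_cells([11, 8, 11, 12, 6, 7, 12], 7) -> 1  [called from main, line 28]
Log origin:
  1: logged in tally_events at line 8
  2: logged in resolve_slot at line 2
  3: logged in tally_events at line 10
  4: logged in clip_value at line 15
  5: logged in main at line 29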